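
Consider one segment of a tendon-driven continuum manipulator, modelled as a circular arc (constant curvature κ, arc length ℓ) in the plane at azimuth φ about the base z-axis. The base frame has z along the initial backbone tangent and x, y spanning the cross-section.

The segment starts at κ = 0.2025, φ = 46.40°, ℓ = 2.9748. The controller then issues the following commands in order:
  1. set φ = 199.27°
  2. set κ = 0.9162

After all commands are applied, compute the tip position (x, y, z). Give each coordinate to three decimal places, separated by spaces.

-1.973 -0.690 0.441

initial: κ=0.2025, φ=46.40°, ℓ=2.9748
cmd 1: set φ=199.27° → (κ,φ,ℓ)=(0.2025,199.27°,2.9748) → tip=(-0.8205,-0.2869,2.7981)
cmd 2: set κ=0.9162 → (κ,φ,ℓ)=(0.9162,199.27°,2.9748) → tip=(-1.9727,-0.6897,0.4411)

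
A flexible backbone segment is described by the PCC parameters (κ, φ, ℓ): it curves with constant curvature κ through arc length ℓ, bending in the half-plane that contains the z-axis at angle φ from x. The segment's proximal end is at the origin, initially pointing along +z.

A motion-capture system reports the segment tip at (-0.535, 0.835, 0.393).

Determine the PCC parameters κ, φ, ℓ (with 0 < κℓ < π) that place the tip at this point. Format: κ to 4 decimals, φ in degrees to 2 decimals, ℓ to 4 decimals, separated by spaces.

ρ = √(x²+y²) = √(-0.535² + 0.835²) = 0.99169
φ = atan2(y, x) mod 360° = atan2(0.835, -0.535) = 122.6484°
|p|² = ρ² + z² = 0.99169² + 0.393² = 1.13790
κ = 2ρ / |p|² = 2×0.99169 / 1.13790 = 1.74302
θ = 2·atan2(ρ, z) = 2·atan2(0.99169, 0.393) = 2.38698 rad
ℓ = θ/κ = 2.38698/1.74302 = 1.36945

1.7430 122.65 1.3695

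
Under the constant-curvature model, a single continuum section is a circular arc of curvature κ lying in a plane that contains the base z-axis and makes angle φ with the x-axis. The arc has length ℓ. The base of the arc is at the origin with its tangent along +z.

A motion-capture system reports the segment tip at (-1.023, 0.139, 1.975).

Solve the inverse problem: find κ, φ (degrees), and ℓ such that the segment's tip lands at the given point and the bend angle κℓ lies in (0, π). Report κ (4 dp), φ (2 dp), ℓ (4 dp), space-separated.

ρ = √(x²+y²) = √(-1.023² + 0.139²) = 1.03240
φ = atan2(y, x) mod 360° = atan2(0.139, -1.023) = 172.2623°
|p|² = ρ² + z² = 1.03240² + 1.975² = 4.96647
κ = 2ρ / |p|² = 2×1.03240 / 4.96647 = 0.41575
θ = 2·atan2(ρ, z) = 2·atan2(1.03240, 1.975) = 0.96334 rad
ℓ = θ/κ = 0.96334/0.41575 = 2.31712

0.4157 172.26 2.3171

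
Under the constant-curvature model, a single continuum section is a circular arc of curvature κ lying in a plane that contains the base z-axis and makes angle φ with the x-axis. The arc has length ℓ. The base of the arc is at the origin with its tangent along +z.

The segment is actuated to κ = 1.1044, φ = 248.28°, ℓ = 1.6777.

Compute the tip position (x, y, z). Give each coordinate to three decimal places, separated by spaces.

θ = κ·ℓ = 1.1044 × 1.6777 = 1.85285 rad
ρ = (1 − cos θ)/κ = (1 − -0.27833)/1.1044 = 1.15749
z = sin θ / κ = 0.96049/1.1044 = 0.86969
x = ρ cos φ = 1.15749 × cos(248.28°) = -0.42835
y = ρ sin φ = 1.15749 × sin(248.28°) = -1.07531

-0.428 -1.075 0.870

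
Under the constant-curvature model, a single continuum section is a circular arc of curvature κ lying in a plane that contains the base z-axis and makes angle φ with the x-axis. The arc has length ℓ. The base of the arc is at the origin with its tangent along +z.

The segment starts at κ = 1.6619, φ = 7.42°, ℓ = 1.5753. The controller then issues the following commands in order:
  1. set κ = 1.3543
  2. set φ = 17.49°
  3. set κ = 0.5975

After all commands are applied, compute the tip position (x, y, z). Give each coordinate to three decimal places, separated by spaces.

initial: κ=1.6619, φ=7.42°, ℓ=1.5753
cmd 1: set κ=1.3543 → (κ,φ,ℓ)=(1.3543,7.42°,1.5753) → tip=(1.1228,0.1462,0.6246)
cmd 2: set φ=17.49° → (κ,φ,ℓ)=(1.3543,17.49°,1.5753) → tip=(1.0799,0.3403,0.6246)
cmd 3: set κ=0.5975 → (κ,φ,ℓ)=(0.5975,17.49°,1.5753) → tip=(0.6564,0.2068,1.3528)

0.656 0.207 1.353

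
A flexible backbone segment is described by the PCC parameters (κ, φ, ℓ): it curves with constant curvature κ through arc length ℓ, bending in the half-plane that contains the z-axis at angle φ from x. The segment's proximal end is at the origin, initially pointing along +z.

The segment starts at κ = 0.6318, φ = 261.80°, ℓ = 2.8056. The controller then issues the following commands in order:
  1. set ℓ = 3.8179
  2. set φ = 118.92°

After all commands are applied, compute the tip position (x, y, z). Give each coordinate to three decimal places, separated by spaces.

initial: κ=0.6318, φ=261.80°, ℓ=2.8056
cmd 1: set ℓ=3.8179 → (κ,φ,ℓ)=(0.6318,261.80°,3.8179) → tip=(-0.3941,-2.7346,1.0549)
cmd 2: set φ=118.92° → (κ,φ,ℓ)=(0.6318,118.92°,3.8179) → tip=(-1.3361,2.4183,1.0549)

-1.336 2.418 1.055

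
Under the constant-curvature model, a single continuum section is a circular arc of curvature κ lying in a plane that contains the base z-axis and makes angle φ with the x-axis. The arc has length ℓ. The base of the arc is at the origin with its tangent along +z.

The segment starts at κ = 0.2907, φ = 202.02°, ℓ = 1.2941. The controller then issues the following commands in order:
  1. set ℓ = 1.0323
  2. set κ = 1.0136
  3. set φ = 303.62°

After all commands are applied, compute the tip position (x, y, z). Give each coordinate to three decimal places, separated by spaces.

0.273 -0.410 0.854

initial: κ=0.2907, φ=202.02°, ℓ=1.2941
cmd 1: set ℓ=1.0323 → (κ,φ,ℓ)=(0.2907,202.02°,1.0323) → tip=(-0.1425,-0.0576,1.0169)
cmd 2: set κ=1.0136 → (κ,φ,ℓ)=(1.0136,202.02°,1.0323) → tip=(-0.4566,-0.1847,0.8540)
cmd 3: set φ=303.62° → (κ,φ,ℓ)=(1.0136,303.62°,1.0323) → tip=(0.2727,-0.4102,0.8540)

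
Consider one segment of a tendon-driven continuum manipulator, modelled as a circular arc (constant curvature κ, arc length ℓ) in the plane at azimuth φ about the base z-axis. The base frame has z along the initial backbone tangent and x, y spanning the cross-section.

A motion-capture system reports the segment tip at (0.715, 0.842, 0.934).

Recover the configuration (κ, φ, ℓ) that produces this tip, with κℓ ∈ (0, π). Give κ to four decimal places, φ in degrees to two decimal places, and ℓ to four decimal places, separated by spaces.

ρ = √(x²+y²) = √(0.715² + 0.842²) = 1.10462
φ = atan2(y, x) mod 360° = atan2(0.842, 0.715) = 49.6631°
|p|² = ρ² + z² = 1.10462² + 0.934² = 2.09254
κ = 2ρ / |p|² = 2×1.10462 / 2.09254 = 1.05577
θ = 2·atan2(ρ, z) = 2·atan2(1.10462, 0.934) = 1.73780 rad
ℓ = θ/κ = 1.73780/1.05577 = 1.64600

1.0558 49.66 1.6460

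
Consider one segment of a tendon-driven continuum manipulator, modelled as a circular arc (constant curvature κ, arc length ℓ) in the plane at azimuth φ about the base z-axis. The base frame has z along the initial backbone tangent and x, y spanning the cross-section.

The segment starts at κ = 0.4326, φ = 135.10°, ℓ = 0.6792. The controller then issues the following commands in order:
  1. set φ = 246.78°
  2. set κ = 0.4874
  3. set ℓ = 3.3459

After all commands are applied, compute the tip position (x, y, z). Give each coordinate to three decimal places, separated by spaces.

initial: κ=0.4326, φ=135.10°, ℓ=0.6792
cmd 1: set φ=246.78° → (κ,φ,ℓ)=(0.4326,246.78°,0.6792) → tip=(-0.0391,-0.0910,0.6695)
cmd 2: set κ=0.4874 → (κ,φ,ℓ)=(0.4874,246.78°,0.6792) → tip=(-0.0439,-0.1024,0.6669)
cmd 3: set ℓ=3.3459 → (κ,φ,ℓ)=(0.4874,246.78°,3.3459) → tip=(-0.8574,-1.9986,2.0480)

-0.857 -1.999 2.048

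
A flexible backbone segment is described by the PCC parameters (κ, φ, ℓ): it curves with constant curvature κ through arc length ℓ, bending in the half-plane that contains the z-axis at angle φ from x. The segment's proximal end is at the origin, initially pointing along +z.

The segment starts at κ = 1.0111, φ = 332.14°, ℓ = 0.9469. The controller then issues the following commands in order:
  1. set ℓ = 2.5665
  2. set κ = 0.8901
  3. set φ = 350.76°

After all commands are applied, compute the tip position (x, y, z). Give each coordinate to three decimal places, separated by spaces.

initial: κ=1.0111, φ=332.14°, ℓ=0.9469
cmd 1: set ℓ=2.5665 → (κ,φ,ℓ)=(1.0111,332.14°,2.5665) → tip=(1.6214,-0.8570,0.5141)
cmd 2: set κ=0.8901 → (κ,φ,ℓ)=(0.8901,332.14°,2.5665) → tip=(1.6434,-0.8687,0.8493)
cmd 3: set φ=350.76° → (κ,φ,ℓ)=(0.8901,350.76°,2.5665) → tip=(1.8348,-0.2985,0.8493)

1.835 -0.298 0.849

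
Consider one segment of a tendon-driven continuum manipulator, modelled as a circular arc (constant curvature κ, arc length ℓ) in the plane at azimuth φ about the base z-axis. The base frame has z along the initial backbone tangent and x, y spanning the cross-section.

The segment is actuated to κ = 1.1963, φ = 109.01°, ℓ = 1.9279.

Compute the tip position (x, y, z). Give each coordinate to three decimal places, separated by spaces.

θ = κ·ℓ = 1.1963 × 1.9279 = 2.30635 rad
ρ = (1 − cos θ)/κ = (1 − -0.67100)/1.1963 = 1.39680
z = sin θ / κ = 0.74146/1.1963 = 0.61980
x = ρ cos φ = 1.39680 × cos(109.01°) = -0.45499
y = ρ sin φ = 1.39680 × sin(109.01°) = 1.32062

-0.455 1.321 0.620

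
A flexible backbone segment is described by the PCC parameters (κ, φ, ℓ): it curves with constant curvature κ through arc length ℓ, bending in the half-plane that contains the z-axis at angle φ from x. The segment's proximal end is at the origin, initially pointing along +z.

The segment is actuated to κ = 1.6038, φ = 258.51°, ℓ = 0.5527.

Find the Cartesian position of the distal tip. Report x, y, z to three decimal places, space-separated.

θ = κ·ℓ = 1.6038 × 0.5527 = 0.88642 rad
ρ = (1 − cos θ)/κ = (1 − 0.63219)/1.6038 = 0.22934
z = sin θ / κ = 0.77481/1.6038 = 0.48311
x = ρ cos φ = 0.22934 × cos(258.51°) = -0.04568
y = ρ sin φ = 0.22934 × sin(258.51°) = -0.22474

-0.046 -0.225 0.483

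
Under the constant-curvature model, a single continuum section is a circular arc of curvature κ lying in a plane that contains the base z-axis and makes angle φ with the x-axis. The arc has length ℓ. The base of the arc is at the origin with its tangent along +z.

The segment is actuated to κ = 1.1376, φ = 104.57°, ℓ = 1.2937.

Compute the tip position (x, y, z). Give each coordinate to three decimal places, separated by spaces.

θ = κ·ℓ = 1.1376 × 1.2937 = 1.47171 rad
ρ = (1 − cos θ)/κ = (1 − 0.09892)/1.1376 = 0.79209
z = sin θ / κ = 0.99510/1.1376 = 0.87473
x = ρ cos φ = 0.79209 × cos(104.57°) = -0.19926
y = ρ sin φ = 0.79209 × sin(104.57°) = 0.76661

-0.199 0.767 0.875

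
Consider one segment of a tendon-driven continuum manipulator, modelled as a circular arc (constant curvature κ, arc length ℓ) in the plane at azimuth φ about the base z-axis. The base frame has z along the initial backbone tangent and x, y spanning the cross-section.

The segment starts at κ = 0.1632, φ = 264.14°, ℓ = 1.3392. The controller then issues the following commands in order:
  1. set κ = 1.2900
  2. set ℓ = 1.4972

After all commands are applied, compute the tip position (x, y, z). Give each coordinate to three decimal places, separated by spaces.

-0.107 -1.043 0.725

initial: κ=0.1632, φ=264.14°, ℓ=1.3392
cmd 1: set κ=1.2900 → (κ,φ,ℓ)=(1.2900,264.14°,1.3392) → tip=(-0.0915,-0.8915,0.7657)
cmd 2: set ℓ=1.4972 → (κ,φ,ℓ)=(1.2900,264.14°,1.4972) → tip=(-0.1071,-1.0432,0.7253)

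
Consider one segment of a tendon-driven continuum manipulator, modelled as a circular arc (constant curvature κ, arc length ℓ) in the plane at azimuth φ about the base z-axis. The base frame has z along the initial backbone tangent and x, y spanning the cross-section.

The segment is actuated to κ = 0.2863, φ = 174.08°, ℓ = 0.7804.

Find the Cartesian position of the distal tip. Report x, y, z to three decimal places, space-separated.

θ = κ·ℓ = 0.2863 × 0.7804 = 0.22343 rad
ρ = (1 − cos θ)/κ = (1 − 0.97514)/0.2863 = 0.08682
z = sin θ / κ = 0.22157/0.2863 = 0.77392
x = ρ cos φ = 0.08682 × cos(174.08°) = -0.08636
y = ρ sin φ = 0.08682 × sin(174.08°) = 0.00895

-0.086 0.009 0.774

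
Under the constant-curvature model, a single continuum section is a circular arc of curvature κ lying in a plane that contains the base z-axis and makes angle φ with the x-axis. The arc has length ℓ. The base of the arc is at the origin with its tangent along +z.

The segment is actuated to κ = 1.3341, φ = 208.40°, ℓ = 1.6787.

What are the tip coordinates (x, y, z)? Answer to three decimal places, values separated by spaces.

θ = κ·ℓ = 1.3341 × 1.6787 = 2.23955 rad
ρ = (1 − cos θ)/κ = (1 − -0.62001)/1.3341 = 1.21431
z = sin θ / κ = 0.78459/1.3341 = 0.58811
x = ρ cos φ = 1.21431 × cos(208.40°) = -1.06817
y = ρ sin φ = 1.21431 × sin(208.40°) = -0.57756

-1.068 -0.578 0.588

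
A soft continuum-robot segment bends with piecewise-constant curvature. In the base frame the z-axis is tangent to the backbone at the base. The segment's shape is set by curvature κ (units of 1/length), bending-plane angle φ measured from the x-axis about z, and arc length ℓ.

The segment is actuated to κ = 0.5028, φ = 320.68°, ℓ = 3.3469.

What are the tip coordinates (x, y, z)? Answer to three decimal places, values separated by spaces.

1.711 -1.401 1.976

θ = κ·ℓ = 0.5028 × 3.3469 = 1.68282 rad
ρ = (1 − cos θ)/κ = (1 − -0.11179)/0.5028 = 2.21120
z = sin θ / κ = 0.99373/0.5028 = 1.97640
x = ρ cos φ = 2.21120 × cos(320.68°) = 1.71063
y = ρ sin φ = 2.21120 × sin(320.68°) = -1.40113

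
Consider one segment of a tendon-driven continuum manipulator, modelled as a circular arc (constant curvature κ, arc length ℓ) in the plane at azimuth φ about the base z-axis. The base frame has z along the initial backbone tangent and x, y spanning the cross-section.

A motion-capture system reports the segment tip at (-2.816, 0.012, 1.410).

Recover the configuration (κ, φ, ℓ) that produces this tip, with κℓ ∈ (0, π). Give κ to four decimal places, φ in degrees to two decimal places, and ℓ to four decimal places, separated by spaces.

0.5679 179.76 3.8974

ρ = √(x²+y²) = √(-2.816² + 0.012²) = 2.81603
φ = atan2(y, x) mod 360° = atan2(0.012, -2.816) = 179.7558°
|p|² = ρ² + z² = 2.81603² + 1.410² = 9.91810
κ = 2ρ / |p|² = 2×2.81603 / 9.91810 = 0.56786
θ = 2·atan2(ρ, z) = 2·atan2(2.81603, 1.410) = 2.21317 rad
ℓ = θ/κ = 2.21317/0.56786 = 3.89741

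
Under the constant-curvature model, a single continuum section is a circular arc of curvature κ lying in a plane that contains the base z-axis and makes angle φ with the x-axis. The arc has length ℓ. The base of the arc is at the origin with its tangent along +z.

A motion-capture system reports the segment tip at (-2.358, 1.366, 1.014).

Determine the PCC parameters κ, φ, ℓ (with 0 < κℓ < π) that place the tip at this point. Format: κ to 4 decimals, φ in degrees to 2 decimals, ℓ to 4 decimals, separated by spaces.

0.6447 149.92 3.7681

ρ = √(x²+y²) = √(-2.358² + 1.366²) = 2.72509
φ = atan2(y, x) mod 360° = atan2(1.366, -2.358) = 149.9161°
|p|² = ρ² + z² = 2.72509² + 1.014² = 8.45432
κ = 2ρ / |p|² = 2×2.72509 / 8.45432 = 0.64466
θ = 2·atan2(ρ, z) = 2·atan2(2.72509, 1.014) = 2.42915 rad
ℓ = θ/κ = 2.42915/0.64466 = 3.76809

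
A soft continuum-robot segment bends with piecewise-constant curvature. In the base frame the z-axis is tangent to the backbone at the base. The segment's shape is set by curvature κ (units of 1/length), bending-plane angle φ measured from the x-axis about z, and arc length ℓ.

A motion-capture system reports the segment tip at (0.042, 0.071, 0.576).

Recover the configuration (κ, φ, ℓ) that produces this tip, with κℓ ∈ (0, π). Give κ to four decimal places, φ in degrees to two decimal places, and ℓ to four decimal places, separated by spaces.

ρ = √(x²+y²) = √(0.042² + 0.071²) = 0.08249
φ = atan2(y, x) mod 360° = atan2(0.071, 0.042) = 59.3936°
|p|² = ρ² + z² = 0.08249² + 0.576² = 0.33858
κ = 2ρ / |p|² = 2×0.08249 / 0.33858 = 0.48728
θ = 2·atan2(ρ, z) = 2·atan2(0.08249, 0.576) = 0.28450 rad
ℓ = θ/κ = 0.28450/0.48728 = 0.58384

0.4873 59.39 0.5838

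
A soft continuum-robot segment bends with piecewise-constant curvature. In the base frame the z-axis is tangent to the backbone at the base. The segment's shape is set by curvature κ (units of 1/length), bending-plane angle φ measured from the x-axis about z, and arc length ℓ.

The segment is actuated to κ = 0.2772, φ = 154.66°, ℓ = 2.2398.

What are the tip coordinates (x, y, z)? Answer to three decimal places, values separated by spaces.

-0.608 0.288 2.099

θ = κ·ℓ = 0.2772 × 2.2398 = 0.62087 rad
ρ = (1 − cos θ)/κ = (1 − 0.81337)/0.2772 = 0.67326
z = sin θ / κ = 0.58175/0.2772 = 2.09865
x = ρ cos φ = 0.67326 × cos(154.66°) = -0.60849
y = ρ sin φ = 0.67326 × sin(154.66°) = 0.28815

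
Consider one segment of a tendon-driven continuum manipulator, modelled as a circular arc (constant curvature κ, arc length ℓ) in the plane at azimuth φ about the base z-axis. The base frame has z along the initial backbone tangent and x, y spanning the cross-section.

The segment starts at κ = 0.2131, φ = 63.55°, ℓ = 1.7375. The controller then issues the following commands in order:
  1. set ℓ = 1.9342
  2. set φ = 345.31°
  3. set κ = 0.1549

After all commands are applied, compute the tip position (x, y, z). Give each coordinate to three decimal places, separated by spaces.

0.278 -0.073 1.905

initial: κ=0.2131, φ=63.55°, ℓ=1.7375
cmd 1: set ℓ=1.9342 → (κ,φ,ℓ)=(0.2131,63.55°,1.9342) → tip=(0.1751,0.3519,1.8799)
cmd 2: set φ=345.31° → (κ,φ,ℓ)=(0.2131,345.31°,1.9342) → tip=(0.3802,-0.0997,1.8799)
cmd 3: set κ=0.1549 → (κ,φ,ℓ)=(0.1549,345.31°,1.9342) → tip=(0.2782,-0.0729,1.9054)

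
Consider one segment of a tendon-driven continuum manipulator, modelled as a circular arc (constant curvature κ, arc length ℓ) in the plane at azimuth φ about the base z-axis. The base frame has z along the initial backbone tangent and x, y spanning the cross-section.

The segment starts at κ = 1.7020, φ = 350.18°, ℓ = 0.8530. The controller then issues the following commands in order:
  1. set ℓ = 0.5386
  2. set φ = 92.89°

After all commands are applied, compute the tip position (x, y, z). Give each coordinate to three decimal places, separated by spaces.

-0.012 0.230 0.466

initial: κ=1.7020, φ=350.18°, ℓ=0.8530
cmd 1: set ℓ=0.5386 → (κ,φ,ℓ)=(1.7020,350.18°,0.5386) → tip=(0.2267,-0.0392,0.4663)
cmd 2: set φ=92.89° → (κ,φ,ℓ)=(1.7020,92.89°,0.5386) → tip=(-0.0116,0.2298,0.4663)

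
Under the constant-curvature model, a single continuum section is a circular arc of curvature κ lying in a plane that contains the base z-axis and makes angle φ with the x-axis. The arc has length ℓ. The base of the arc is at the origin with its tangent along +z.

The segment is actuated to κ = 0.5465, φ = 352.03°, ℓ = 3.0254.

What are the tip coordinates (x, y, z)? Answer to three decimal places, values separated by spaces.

1.962 -0.275 1.824

θ = κ·ℓ = 0.5465 × 3.0254 = 1.65338 rad
ρ = (1 − cos θ)/κ = (1 − -0.08249)/0.5465 = 1.98077
z = sin θ / κ = 0.99659/0.5465 = 1.82359
x = ρ cos φ = 1.98077 × cos(352.03°) = 1.96164
y = ρ sin φ = 1.98077 × sin(352.03°) = -0.27464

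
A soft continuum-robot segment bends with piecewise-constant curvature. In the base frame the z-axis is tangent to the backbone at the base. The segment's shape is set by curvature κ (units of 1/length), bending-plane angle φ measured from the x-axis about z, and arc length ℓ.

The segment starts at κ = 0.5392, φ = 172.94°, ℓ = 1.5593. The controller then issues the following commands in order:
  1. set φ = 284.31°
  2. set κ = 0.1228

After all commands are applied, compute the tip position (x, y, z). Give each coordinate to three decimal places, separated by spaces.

0.037 -0.144 1.550

initial: κ=0.5392, φ=172.94°, ℓ=1.5593
cmd 1: set φ=284.31° → (κ,φ,ℓ)=(0.5392,284.31°,1.5593) → tip=(0.1527,-0.5986,1.3820)
cmd 2: set κ=0.1228 → (κ,φ,ℓ)=(0.1228,284.31°,1.5593) → tip=(0.0368,-0.1442,1.5498)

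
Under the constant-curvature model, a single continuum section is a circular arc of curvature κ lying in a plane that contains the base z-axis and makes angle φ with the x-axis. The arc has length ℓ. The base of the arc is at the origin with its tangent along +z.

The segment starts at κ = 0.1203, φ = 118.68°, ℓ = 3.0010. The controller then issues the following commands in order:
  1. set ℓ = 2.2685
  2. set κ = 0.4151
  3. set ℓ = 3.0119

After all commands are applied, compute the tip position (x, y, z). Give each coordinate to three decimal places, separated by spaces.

initial: κ=0.1203, φ=118.68°, ℓ=3.0010
cmd 1: set ℓ=2.2685 → (κ,φ,ℓ)=(0.1203,118.68°,2.2685) → tip=(-0.1476,0.2699,2.2404)
cmd 2: set κ=0.4151 → (κ,φ,ℓ)=(0.4151,118.68°,2.2685) → tip=(-0.4758,0.8698,1.9478)
cmd 3: set ℓ=3.0119 → (κ,φ,ℓ)=(0.4151,118.68°,3.0119) → tip=(-0.7919,1.4475,2.2863)

-0.792 1.448 2.286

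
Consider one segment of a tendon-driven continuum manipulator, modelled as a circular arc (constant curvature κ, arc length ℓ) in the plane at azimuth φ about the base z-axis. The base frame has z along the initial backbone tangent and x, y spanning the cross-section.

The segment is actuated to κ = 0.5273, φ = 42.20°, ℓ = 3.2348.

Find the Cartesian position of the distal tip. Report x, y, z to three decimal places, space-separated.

1.594 1.445 1.879

θ = κ·ℓ = 0.5273 × 3.2348 = 1.70571 rad
ρ = (1 − cos θ)/κ = (1 − -0.13450)/0.5273 = 2.15154
z = sin θ / κ = 0.99091/0.5273 = 1.87922
x = ρ cos φ = 2.15154 × cos(42.20°) = 1.59387
y = ρ sin φ = 2.15154 × sin(42.20°) = 1.44523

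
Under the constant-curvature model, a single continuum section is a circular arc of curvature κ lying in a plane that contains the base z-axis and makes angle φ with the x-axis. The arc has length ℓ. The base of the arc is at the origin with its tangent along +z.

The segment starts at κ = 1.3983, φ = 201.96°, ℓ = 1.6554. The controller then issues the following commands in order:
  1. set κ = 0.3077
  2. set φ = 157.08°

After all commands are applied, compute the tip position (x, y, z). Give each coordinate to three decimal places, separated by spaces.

-0.380 0.161 1.585

initial: κ=1.3983, φ=201.96°, ℓ=1.6554
cmd 1: set κ=0.3077 → (κ,φ,ℓ)=(0.3077,201.96°,1.6554) → tip=(-0.3826,-0.1543,1.5847)
cmd 2: set φ=157.08° → (κ,φ,ℓ)=(0.3077,157.08°,1.6554) → tip=(-0.3800,0.1607,1.5847)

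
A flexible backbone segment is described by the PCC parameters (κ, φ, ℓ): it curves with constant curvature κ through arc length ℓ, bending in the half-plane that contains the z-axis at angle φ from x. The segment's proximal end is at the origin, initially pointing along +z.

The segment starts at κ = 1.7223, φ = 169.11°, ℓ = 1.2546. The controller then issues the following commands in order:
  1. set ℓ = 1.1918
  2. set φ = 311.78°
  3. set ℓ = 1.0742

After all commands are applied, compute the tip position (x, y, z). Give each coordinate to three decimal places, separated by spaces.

0.493 -0.552 0.558

initial: κ=1.7223, φ=169.11°, ℓ=1.2546
cmd 1: set ℓ=1.1918 → (κ,φ,ℓ)=(1.7223,169.11°,1.1918) → tip=(-0.8344,0.1605,0.5145)
cmd 2: set φ=311.78° → (κ,φ,ℓ)=(1.7223,311.78°,1.1918) → tip=(0.5661,-0.6336,0.5145)
cmd 3: set ℓ=1.0742 → (κ,φ,ℓ)=(1.7223,311.78°,1.0742) → tip=(0.4935,-0.5523,0.5581)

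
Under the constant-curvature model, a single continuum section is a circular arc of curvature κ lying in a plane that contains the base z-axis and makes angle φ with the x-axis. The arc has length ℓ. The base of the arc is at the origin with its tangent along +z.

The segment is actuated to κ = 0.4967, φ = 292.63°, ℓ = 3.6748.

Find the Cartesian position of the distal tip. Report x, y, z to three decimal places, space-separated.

0.970 -2.326 1.948

θ = κ·ℓ = 0.4967 × 3.6748 = 1.82527 rad
ρ = (1 − cos θ)/κ = (1 − -0.25174)/0.4967 = 2.52011
z = sin θ / κ = 0.96780/0.4967 = 1.94845
x = ρ cos φ = 2.52011 × cos(292.63°) = 0.96968
y = ρ sin φ = 2.52011 × sin(292.63°) = -2.32608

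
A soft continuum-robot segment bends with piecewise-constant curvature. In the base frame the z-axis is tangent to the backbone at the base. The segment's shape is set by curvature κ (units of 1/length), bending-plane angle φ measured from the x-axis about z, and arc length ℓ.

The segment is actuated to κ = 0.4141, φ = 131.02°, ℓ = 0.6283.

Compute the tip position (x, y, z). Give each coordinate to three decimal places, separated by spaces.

-0.053 0.061 0.621

θ = κ·ℓ = 0.4141 × 0.6283 = 0.26018 rad
ρ = (1 − cos θ)/κ = (1 − 0.96634)/0.4141 = 0.08128
z = sin θ / κ = 0.25725/0.4141 = 0.62124
x = ρ cos φ = 0.08128 × cos(131.02°) = -0.05334
y = ρ sin φ = 0.08128 × sin(131.02°) = 0.06132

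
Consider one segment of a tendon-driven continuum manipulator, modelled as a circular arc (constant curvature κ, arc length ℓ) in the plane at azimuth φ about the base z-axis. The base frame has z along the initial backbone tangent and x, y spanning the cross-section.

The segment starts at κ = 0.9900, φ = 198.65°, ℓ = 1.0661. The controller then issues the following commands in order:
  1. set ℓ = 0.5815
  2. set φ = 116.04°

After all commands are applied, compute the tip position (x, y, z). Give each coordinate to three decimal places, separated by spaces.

initial: κ=0.9900, φ=198.65°, ℓ=1.0661
cmd 1: set ℓ=0.5815 → (κ,φ,ℓ)=(0.9900,198.65°,0.5815) → tip=(-0.1543,-0.0521,0.5499)
cmd 2: set φ=116.04° → (κ,φ,ℓ)=(0.9900,116.04°,0.5815) → tip=(-0.0715,0.1463,0.5499)

-0.071 0.146 0.550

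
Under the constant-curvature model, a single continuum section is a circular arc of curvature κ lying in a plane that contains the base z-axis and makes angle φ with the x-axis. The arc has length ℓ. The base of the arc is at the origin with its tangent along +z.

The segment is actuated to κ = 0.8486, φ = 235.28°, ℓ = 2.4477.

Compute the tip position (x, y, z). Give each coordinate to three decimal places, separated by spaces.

-0.997 -1.438 1.031

θ = κ·ℓ = 0.8486 × 2.4477 = 2.07712 rad
ρ = (1 − cos θ)/κ = (1 − -0.48496)/0.8486 = 1.74990
z = sin θ / κ = 0.87453/0.8486 = 1.03056
x = ρ cos φ = 1.74990 × cos(235.28°) = -0.99668
y = ρ sin φ = 1.74990 × sin(235.28°) = -1.43832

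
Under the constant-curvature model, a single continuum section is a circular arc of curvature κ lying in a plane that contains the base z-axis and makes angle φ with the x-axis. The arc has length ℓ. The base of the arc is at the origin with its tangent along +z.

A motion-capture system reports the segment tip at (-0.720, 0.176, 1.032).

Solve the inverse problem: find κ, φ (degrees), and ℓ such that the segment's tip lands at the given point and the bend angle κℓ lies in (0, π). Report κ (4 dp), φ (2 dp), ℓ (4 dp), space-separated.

0.9182 166.26 1.3566

ρ = √(x²+y²) = √(-0.720² + 0.176²) = 0.74120
φ = atan2(y, x) mod 360° = atan2(0.176, -0.720) = 166.2637°
|p|² = ρ² + z² = 0.74120² + 1.032² = 1.61440
κ = 2ρ / |p|² = 2×0.74120 / 1.61440 = 0.91823
θ = 2·atan2(ρ, z) = 2·atan2(0.74120, 1.032) = 1.24569 rad
ℓ = θ/κ = 1.24569/0.91823 = 1.35662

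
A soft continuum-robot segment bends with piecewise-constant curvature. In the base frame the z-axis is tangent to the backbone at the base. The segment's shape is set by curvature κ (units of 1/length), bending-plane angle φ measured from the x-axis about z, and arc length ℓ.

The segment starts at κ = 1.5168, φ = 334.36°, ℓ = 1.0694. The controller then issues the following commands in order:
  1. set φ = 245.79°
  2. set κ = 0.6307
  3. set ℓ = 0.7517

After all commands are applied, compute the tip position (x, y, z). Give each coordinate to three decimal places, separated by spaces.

-0.072 -0.159 0.724

initial: κ=1.5168, φ=334.36°, ℓ=1.0694
cmd 1: set φ=245.79° → (κ,φ,ℓ)=(1.5168,245.79°,1.0694) → tip=(-0.2842,-0.6321,0.6584)
cmd 2: set κ=0.6307 → (κ,φ,ℓ)=(0.6307,245.79°,1.0694) → tip=(-0.1424,-0.3166,0.9901)
cmd 3: set ℓ=0.7517 → (κ,φ,ℓ)=(0.6307,245.79°,0.7517) → tip=(-0.0717,-0.1595,0.7239)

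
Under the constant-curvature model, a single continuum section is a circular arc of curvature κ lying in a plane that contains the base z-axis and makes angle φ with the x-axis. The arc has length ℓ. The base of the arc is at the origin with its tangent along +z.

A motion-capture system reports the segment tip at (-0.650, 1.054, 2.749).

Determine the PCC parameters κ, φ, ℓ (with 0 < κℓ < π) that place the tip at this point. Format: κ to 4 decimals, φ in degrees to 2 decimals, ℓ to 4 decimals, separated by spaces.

0.2724 121.66 3.1070

ρ = √(x²+y²) = √(-0.650² + 1.054²) = 1.23831
φ = atan2(y, x) mod 360° = atan2(1.054, -0.650) = 121.6621°
|p|² = ρ² + z² = 1.23831² + 2.749² = 9.09042
κ = 2ρ / |p|² = 2×1.23831 / 9.09042 = 0.27244
θ = 2·atan2(ρ, z) = 2·atan2(1.23831, 2.749) = 0.84647 rad
ℓ = θ/κ = 0.84647/0.27244 = 3.10696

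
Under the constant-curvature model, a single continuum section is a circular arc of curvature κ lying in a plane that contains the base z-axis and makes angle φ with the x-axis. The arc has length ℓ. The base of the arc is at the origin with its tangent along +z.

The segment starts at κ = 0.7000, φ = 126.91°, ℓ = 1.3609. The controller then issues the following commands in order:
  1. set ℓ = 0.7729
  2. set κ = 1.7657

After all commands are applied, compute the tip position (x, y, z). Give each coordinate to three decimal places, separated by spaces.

-0.271 0.360 0.554

initial: κ=0.7000, φ=126.91°, ℓ=1.3609
cmd 1: set ℓ=0.7729 → (κ,φ,ℓ)=(0.7000,126.91°,0.7729) → tip=(-0.1225,0.1631,0.7357)
cmd 2: set κ=1.7657 → (κ,φ,ℓ)=(1.7657,126.91°,0.7729) → tip=(-0.2705,0.3602,0.5544)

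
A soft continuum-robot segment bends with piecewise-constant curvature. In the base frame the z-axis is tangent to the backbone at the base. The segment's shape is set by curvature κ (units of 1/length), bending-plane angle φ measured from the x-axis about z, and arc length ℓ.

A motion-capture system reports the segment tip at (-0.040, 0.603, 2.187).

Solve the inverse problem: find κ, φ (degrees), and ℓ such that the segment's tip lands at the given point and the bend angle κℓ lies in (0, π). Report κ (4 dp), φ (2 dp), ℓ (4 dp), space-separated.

ρ = √(x²+y²) = √(-0.040² + 0.603²) = 0.60433
φ = atan2(y, x) mod 360° = atan2(0.603, -0.040) = 93.7952°
|p|² = ρ² + z² = 0.60433² + 2.187² = 5.14818
κ = 2ρ / |p|² = 2×0.60433 / 5.14818 = 0.23477
θ = 2·atan2(ρ, z) = 2·atan2(0.60433, 2.187) = 0.53920 rad
ℓ = θ/κ = 0.53920/0.23477 = 2.29668

0.2348 93.80 2.2967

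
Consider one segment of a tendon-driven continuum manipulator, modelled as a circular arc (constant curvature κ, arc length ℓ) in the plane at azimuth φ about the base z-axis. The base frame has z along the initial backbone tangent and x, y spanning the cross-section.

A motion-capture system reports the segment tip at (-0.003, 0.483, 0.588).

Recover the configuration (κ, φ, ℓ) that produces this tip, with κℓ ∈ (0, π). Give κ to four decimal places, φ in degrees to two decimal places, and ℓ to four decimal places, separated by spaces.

ρ = √(x²+y²) = √(-0.003² + 0.483²) = 0.48301
φ = atan2(y, x) mod 360° = atan2(0.483, -0.003) = 90.3559°
|p|² = ρ² + z² = 0.48301² + 0.588² = 0.57904
κ = 2ρ / |p|² = 2×0.48301 / 0.57904 = 1.66830
θ = 2·atan2(ρ, z) = 2·atan2(0.48301, 0.588) = 1.37536 rad
ℓ = θ/κ = 1.37536/1.66830 = 0.82441

1.6683 90.36 0.8244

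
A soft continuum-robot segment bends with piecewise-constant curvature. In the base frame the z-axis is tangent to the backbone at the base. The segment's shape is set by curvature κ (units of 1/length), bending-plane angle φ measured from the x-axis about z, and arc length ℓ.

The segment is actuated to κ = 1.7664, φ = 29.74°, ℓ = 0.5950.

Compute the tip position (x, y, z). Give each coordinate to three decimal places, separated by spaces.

θ = κ·ℓ = 1.7664 × 0.5950 = 1.05101 rad
ρ = (1 − cos θ)/κ = (1 − 0.49670)/1.7664 = 0.28493
z = sin θ / κ = 0.86792/1.7664 = 0.49135
x = ρ cos φ = 0.28493 × cos(29.74°) = 0.24740
y = ρ sin φ = 0.28493 × sin(29.74°) = 0.14134

0.247 0.141 0.491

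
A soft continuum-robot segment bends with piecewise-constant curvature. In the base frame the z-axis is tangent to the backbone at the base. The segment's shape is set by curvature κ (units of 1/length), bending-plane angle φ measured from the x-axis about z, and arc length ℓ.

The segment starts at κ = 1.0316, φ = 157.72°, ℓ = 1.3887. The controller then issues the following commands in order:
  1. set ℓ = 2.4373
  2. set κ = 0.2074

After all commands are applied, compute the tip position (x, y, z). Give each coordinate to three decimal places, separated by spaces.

-0.558 0.229 2.335

initial: κ=1.0316, φ=157.72°, ℓ=1.3887
cmd 1: set ℓ=2.4373 → (κ,φ,ℓ)=(1.0316,157.72°,2.4373) → tip=(-1.6232,0.6651,0.5690)
cmd 2: set κ=0.2074 → (κ,φ,ℓ)=(0.2074,157.72°,2.4373) → tip=(-0.5580,0.2286,2.3348)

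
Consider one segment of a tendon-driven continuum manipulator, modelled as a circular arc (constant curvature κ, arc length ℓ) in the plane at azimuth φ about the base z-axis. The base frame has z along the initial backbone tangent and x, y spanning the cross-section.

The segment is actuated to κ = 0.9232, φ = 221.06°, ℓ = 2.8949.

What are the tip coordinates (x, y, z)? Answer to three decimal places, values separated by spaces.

θ = κ·ℓ = 0.9232 × 2.8949 = 2.67257 rad
ρ = (1 − cos θ)/κ = (1 − -0.89201)/0.9232 = 2.04941
z = sin θ / κ = 0.45201/0.9232 = 0.48962
x = ρ cos φ = 2.04941 × cos(221.06°) = -1.54530
y = ρ sin φ = 2.04941 × sin(221.06°) = -1.34615

-1.545 -1.346 0.490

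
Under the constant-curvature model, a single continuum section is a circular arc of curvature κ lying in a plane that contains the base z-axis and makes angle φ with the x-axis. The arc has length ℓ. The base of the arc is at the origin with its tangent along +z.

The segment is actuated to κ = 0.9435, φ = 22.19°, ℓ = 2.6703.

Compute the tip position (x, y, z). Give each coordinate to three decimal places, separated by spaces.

1.779 0.726 0.618

θ = κ·ℓ = 0.9435 × 2.6703 = 2.51943 rad
ρ = (1 − cos θ)/κ = (1 − -0.81262)/0.9435 = 1.92116
z = sin θ / κ = 0.58280/0.9435 = 0.61770
x = ρ cos φ = 1.92116 × cos(22.19°) = 1.77888
y = ρ sin φ = 1.92116 × sin(22.19°) = 0.72558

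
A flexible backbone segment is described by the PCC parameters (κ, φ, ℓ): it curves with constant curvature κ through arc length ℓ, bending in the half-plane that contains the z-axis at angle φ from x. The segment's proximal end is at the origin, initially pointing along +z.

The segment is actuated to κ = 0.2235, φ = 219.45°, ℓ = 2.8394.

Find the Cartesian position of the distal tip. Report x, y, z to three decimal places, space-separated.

-0.673 -0.554 2.653

θ = κ·ℓ = 0.2235 × 2.8394 = 0.63461 rad
ρ = (1 − cos θ)/κ = (1 − 0.80531)/0.2235 = 0.87112
z = sin θ / κ = 0.59286/0.2235 = 2.65262
x = ρ cos φ = 0.87112 × cos(219.45°) = -0.67266
y = ρ sin φ = 0.87112 × sin(219.45°) = -0.55351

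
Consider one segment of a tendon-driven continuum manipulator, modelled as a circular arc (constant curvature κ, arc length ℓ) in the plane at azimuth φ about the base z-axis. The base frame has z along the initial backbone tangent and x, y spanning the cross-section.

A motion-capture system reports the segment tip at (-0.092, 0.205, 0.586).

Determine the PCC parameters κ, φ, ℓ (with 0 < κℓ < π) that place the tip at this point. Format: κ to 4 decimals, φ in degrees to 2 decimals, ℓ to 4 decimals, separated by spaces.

1.1409 114.17 0.6418

ρ = √(x²+y²) = √(-0.092² + 0.205²) = 0.22470
φ = atan2(y, x) mod 360° = atan2(0.205, -0.092) = 114.1696°
|p|² = ρ² + z² = 0.22470² + 0.586² = 0.39388
κ = 2ρ / |p|² = 2×0.22470 / 0.39388 = 1.14093
θ = 2·atan2(ρ, z) = 2·atan2(0.22470, 0.586) = 0.73230 rad
ℓ = θ/κ = 0.73230/1.14093 = 0.64185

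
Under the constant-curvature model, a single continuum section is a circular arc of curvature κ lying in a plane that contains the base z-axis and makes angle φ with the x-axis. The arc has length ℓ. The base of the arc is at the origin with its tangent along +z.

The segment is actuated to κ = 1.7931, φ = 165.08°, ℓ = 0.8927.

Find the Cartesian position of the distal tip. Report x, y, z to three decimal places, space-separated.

-0.555 0.148 0.557

θ = κ·ℓ = 1.7931 × 0.8927 = 1.60070 rad
ρ = (1 − cos θ)/κ = (1 − -0.02990)/1.7931 = 0.57437
z = sin θ / κ = 0.99955/1.7931 = 0.55744
x = ρ cos φ = 0.57437 × cos(165.08°) = -0.55500
y = ρ sin φ = 0.57437 × sin(165.08°) = 0.14788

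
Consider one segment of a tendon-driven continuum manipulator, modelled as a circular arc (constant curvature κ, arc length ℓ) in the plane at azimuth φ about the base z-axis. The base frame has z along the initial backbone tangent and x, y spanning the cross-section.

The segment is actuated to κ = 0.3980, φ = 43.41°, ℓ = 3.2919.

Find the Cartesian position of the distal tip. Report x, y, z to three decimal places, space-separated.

θ = κ·ℓ = 0.3980 × 3.2919 = 1.31018 rad
ρ = (1 − cos θ)/κ = (1 − 0.25768)/0.3980 = 1.86513
z = sin θ / κ = 0.96623/0.3980 = 2.42771
x = ρ cos φ = 1.86513 × cos(43.41°) = 1.35493
y = ρ sin φ = 1.86513 × sin(43.41°) = 1.28174

1.355 1.282 2.428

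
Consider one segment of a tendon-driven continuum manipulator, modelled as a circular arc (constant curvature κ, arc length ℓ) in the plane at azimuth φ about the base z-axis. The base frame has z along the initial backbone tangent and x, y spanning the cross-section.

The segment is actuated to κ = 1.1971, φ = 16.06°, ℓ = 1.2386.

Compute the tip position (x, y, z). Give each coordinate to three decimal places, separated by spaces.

θ = κ·ℓ = 1.1971 × 1.2386 = 1.48273 rad
ρ = (1 − cos θ)/κ = (1 − 0.08795)/1.1971 = 0.76188
z = sin θ / κ = 0.99612/1.1971 = 0.83211
x = ρ cos φ = 0.76188 × cos(16.06°) = 0.73214
y = ρ sin φ = 0.76188 × sin(16.06°) = 0.21077

0.732 0.211 0.832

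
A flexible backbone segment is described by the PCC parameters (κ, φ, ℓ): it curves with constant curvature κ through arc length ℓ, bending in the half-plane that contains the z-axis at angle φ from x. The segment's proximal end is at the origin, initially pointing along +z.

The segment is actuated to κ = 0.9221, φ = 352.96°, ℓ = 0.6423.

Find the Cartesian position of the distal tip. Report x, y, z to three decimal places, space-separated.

0.183 -0.023 0.605

θ = κ·ℓ = 0.9221 × 0.6423 = 0.59226 rad
ρ = (1 − cos θ)/κ = (1 − 0.82968)/0.9221 = 0.18471
z = sin θ / κ = 0.55824/0.9221 = 0.60540
x = ρ cos φ = 0.18471 × cos(352.96°) = 0.18332
y = ρ sin φ = 0.18471 × sin(352.96°) = -0.02264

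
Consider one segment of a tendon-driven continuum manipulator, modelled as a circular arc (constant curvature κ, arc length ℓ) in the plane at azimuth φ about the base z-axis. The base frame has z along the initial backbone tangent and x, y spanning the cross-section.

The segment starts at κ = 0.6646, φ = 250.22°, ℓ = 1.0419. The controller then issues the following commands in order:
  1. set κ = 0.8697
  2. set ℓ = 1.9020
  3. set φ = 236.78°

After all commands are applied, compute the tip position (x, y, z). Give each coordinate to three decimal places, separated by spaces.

initial: κ=0.6646, φ=250.22°, ℓ=1.0419
cmd 1: set κ=0.8697 → (κ,φ,ℓ)=(0.8697,250.22°,1.0419) → tip=(-0.1491,-0.4146,0.9051)
cmd 2: set ℓ=1.9020 → (κ,φ,ℓ)=(0.8697,250.22°,1.9020) → tip=(-0.4215,-1.1721,1.1458)
cmd 3: set φ=236.78° → (κ,φ,ℓ)=(0.8697,236.78°,1.9020) → tip=(-0.6824,-1.0420,1.1458)

-0.682 -1.042 1.146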